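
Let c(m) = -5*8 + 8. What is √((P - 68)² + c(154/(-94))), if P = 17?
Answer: √2569 ≈ 50.685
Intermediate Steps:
c(m) = -32 (c(m) = -40 + 8 = -32)
√((P - 68)² + c(154/(-94))) = √((17 - 68)² - 32) = √((-51)² - 32) = √(2601 - 32) = √2569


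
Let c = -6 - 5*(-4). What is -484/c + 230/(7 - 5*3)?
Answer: -1773/28 ≈ -63.321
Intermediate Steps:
c = 14 (c = -6 + 20 = 14)
-484/c + 230/(7 - 5*3) = -484/14 + 230/(7 - 5*3) = -484*1/14 + 230/(7 - 15) = -242/7 + 230/(-8) = -242/7 + 230*(-⅛) = -242/7 - 115/4 = -1773/28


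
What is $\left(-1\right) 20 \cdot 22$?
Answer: $-440$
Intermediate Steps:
$\left(-1\right) 20 \cdot 22 = \left(-20\right) 22 = -440$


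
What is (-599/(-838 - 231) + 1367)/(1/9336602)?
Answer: 13649383869044/1069 ≈ 1.2768e+10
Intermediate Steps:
(-599/(-838 - 231) + 1367)/(1/9336602) = (-599/(-1069) + 1367)/(1/9336602) = (-599*(-1/1069) + 1367)*9336602 = (599/1069 + 1367)*9336602 = (1461922/1069)*9336602 = 13649383869044/1069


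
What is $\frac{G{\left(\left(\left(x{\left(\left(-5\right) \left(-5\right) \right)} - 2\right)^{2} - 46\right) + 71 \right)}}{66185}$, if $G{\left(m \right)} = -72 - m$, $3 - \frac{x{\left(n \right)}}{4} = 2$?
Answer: $- \frac{101}{66185} \approx -0.001526$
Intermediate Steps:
$x{\left(n \right)} = 4$ ($x{\left(n \right)} = 12 - 8 = 4$)
$\frac{G{\left(\left(\left(x{\left(\left(-5\right) \left(-5\right) \right)} - 2\right)^{2} - 46\right) + 71 \right)}}{66185} = \frac{-72 - \left(\left(\left(4 - 2\right)^{2} - 46\right) + 71\right)}{66185} = \left(-72 - \left(\left(2^{2} - 46\right) + 71\right)\right) \frac{1}{66185} = \left(-72 - \left(\left(4 - 46\right) + 71\right)\right) \frac{1}{66185} = \left(-72 - \left(-42 + 71\right)\right) \frac{1}{66185} = \left(-72 - 29\right) \frac{1}{66185} = \left(-101\right) \frac{1}{66185} = - \frac{101}{66185}$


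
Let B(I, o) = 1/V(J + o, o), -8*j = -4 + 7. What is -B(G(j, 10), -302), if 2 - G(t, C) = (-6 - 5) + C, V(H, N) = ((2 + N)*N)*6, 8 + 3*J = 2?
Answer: -1/543600 ≈ -1.8396e-6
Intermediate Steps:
j = -3/8 (j = -(-4 + 7)/8 = -⅛*3 = -3/8 ≈ -0.37500)
J = -2 (J = -8/3 + (⅓)*2 = -8/3 + ⅔ = -2)
V(H, N) = 6*N*(2 + N) (V(H, N) = (N*(2 + N))*6 = 6*N*(2 + N))
G(t, C) = 13 - C (G(t, C) = 2 - ((-6 - 5) + C) = 2 - (-11 + C) = 2 + (11 - C) = 13 - C)
B(I, o) = 1/(6*o*(2 + o))
-B(G(j, 10), -302) = -1/(6*(-302)*(2 - 302)) = -(-1)/(6*302*(-300)) = -(-1)*(-1)/(6*302*300) = -1*1/543600 = -1/543600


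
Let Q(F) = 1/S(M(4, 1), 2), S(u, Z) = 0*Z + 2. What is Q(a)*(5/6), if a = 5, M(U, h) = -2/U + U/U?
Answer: 5/12 ≈ 0.41667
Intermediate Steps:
M(U, h) = 1 - 2/U (M(U, h) = -2/U + 1 = 1 - 2/U)
S(u, Z) = 2 (S(u, Z) = 0 + 2 = 2)
Q(F) = ½ (Q(F) = 1/2 = ½)
Q(a)*(5/6) = (5/6)/2 = (5*(⅙))/2 = (½)*(⅚) = 5/12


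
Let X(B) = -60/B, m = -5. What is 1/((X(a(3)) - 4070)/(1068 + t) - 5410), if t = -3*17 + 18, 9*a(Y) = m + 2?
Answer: -207/1120648 ≈ -0.00018471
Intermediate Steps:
a(Y) = -1/3 (a(Y) = (-5 + 2)/9 = (1/9)*(-3) = -1/3)
t = -33 (t = -51 + 18 = -33)
1/((X(a(3)) - 4070)/(1068 + t) - 5410) = 1/((-60/(-1/3) - 4070)/(1068 - 33) - 5410) = 1/((-60*(-3) - 4070)/1035 - 5410) = 1/((180 - 4070)*(1/1035) - 5410) = 1/(-3890*1/1035 - 5410) = 1/(-778/207 - 5410) = 1/(-1120648/207) = -207/1120648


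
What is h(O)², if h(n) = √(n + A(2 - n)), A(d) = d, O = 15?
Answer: 2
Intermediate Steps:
h(n) = √2 (h(n) = √(n + (2 - n)) = √2)
h(O)² = (√2)² = 2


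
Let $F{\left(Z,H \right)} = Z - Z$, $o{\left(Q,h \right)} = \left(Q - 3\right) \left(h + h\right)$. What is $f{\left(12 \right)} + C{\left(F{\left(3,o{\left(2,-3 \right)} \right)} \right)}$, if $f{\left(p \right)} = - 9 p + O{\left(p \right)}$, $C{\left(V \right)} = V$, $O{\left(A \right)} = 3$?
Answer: $-105$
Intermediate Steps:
$o{\left(Q,h \right)} = 2 h \left(-3 + Q\right)$ ($o{\left(Q,h \right)} = \left(-3 + Q\right) 2 h = 2 h \left(-3 + Q\right)$)
$F{\left(Z,H \right)} = 0$
$f{\left(p \right)} = 3 - 9 p$ ($f{\left(p \right)} = - 9 p + 3 = 3 - 9 p$)
$f{\left(12 \right)} + C{\left(F{\left(3,o{\left(2,-3 \right)} \right)} \right)} = \left(3 - 108\right) + 0 = -105 + 0 = -105$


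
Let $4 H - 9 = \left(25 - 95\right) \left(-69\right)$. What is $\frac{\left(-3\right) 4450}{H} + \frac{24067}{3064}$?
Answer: $- \frac{15719129}{4942232} \approx -3.1806$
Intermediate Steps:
$H = \frac{4839}{4}$ ($H = \frac{9}{4} + \frac{\left(25 - 95\right) \left(-69\right)}{4} = \frac{9}{4} + \frac{\left(-70\right) \left(-69\right)}{4} = \frac{9}{4} + \frac{1}{4} \cdot 4830 = \frac{9}{4} + \frac{2415}{2} = \frac{4839}{4} \approx 1209.8$)
$\frac{\left(-3\right) 4450}{H} + \frac{24067}{3064} = \frac{\left(-3\right) 4450}{\frac{4839}{4}} + \frac{24067}{3064} = \left(-13350\right) \frac{4}{4839} + 24067 \cdot \frac{1}{3064} = - \frac{17800}{1613} + \frac{24067}{3064} = - \frac{15719129}{4942232}$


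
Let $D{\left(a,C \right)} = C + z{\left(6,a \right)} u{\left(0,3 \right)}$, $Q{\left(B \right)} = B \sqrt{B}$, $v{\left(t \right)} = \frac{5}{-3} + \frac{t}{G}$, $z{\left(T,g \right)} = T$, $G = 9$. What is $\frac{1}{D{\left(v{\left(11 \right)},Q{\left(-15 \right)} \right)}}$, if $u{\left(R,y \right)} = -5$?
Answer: $\frac{i}{15 \left(\sqrt{15} - 2 i\right)} \approx -0.0070175 + 0.013589 i$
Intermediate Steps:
$v{\left(t \right)} = - \frac{5}{3} + \frac{t}{9}$ ($v{\left(t \right)} = \frac{5}{-3} + \frac{t}{9} = 5 \left(- \frac{1}{3}\right) + t \frac{1}{9} = - \frac{5}{3} + \frac{t}{9}$)
$Q{\left(B \right)} = B^{\frac{3}{2}}$
$D{\left(a,C \right)} = -30 + C$ ($D{\left(a,C \right)} = C + 6 \left(-5\right) = C - 30 = -30 + C$)
$\frac{1}{D{\left(v{\left(11 \right)},Q{\left(-15 \right)} \right)}} = \frac{1}{-30 + \left(-15\right)^{\frac{3}{2}}} = \frac{1}{-30 - 15 i \sqrt{15}}$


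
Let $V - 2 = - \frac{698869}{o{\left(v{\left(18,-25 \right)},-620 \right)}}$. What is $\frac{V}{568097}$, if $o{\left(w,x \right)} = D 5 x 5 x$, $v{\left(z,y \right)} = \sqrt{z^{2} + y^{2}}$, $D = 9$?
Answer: $\frac{172281131}{49134709530000} \approx 3.5063 \cdot 10^{-6}$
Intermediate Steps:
$v{\left(z,y \right)} = \sqrt{y^{2} + z^{2}}$
$o{\left(w,x \right)} = 225 x^{2}$ ($o{\left(w,x \right)} = 9 \cdot 5 x 5 x = 45 x 5 x = 225 x^{2}$)
$V = \frac{172281131}{86490000}$ ($V = 2 - \frac{698869}{225 \left(-620\right)^{2}} = 2 - \frac{698869}{225 \cdot 384400} = 2 - \frac{698869}{86490000} = \frac{172281131}{86490000} \approx 1.9919$)
$\frac{V}{568097} = \frac{172281131}{86490000 \cdot 568097} = \frac{172281131}{86490000} \cdot \frac{1}{568097} = \frac{172281131}{49134709530000}$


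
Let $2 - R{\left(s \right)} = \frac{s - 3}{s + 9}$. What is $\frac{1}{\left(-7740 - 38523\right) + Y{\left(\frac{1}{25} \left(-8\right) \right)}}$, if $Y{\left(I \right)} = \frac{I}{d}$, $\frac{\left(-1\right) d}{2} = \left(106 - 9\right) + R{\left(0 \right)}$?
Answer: $- \frac{3725}{172329669} \approx -2.1616 \cdot 10^{-5}$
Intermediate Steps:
$R{\left(s \right)} = 2 - \frac{-3 + s}{9 + s}$ ($R{\left(s \right)} = 2 - \frac{s - 3}{s + 9} = 2 - \frac{-3 + s}{9 + s}$)
$d = - \frac{596}{3}$ ($d = - 2 \left(\left(106 - 9\right) + \frac{21 + 0}{9 + 0}\right) = - 2 \left(97 + \frac{1}{9} \cdot 21\right) = - 2 \left(97 + \frac{7}{3}\right) = \left(-2\right) \frac{298}{3} = - \frac{596}{3} \approx -198.67$)
$Y{\left(I \right)} = - \frac{3 I}{596}$ ($Y{\left(I \right)} = \frac{I}{- \frac{596}{3}} = I \left(- \frac{3}{596}\right) = - \frac{3 I}{596}$)
$\frac{1}{\left(-7740 - 38523\right) + Y{\left(\frac{1}{25} \left(-8\right) \right)}} = \frac{1}{\left(-7740 - 38523\right) - \frac{3 \cdot \frac{1}{25} \left(-8\right)}{596}} = \frac{1}{-46263 - - \frac{6}{3725}} = \frac{1}{-46263 + \frac{6}{3725}} = \frac{1}{- \frac{172329669}{3725}} = - \frac{3725}{172329669}$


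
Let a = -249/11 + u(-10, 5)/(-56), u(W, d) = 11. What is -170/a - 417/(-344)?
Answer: 8377757/967672 ≈ 8.6576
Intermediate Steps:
a = -14065/616 (a = -249/11 + 11/(-56) = -249*1/11 + 11*(-1/56) = -249/11 - 11/56 = -14065/616 ≈ -22.833)
-170/a - 417/(-344) = -170/(-14065/616) - 417/(-344) = -170*(-616/14065) - 417*(-1/344) = 20944/2813 + 417/344 = 8377757/967672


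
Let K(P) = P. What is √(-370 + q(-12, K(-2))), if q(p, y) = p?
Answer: I*√382 ≈ 19.545*I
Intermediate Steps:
√(-370 + q(-12, K(-2))) = √(-370 - 12) = √(-382) = I*√382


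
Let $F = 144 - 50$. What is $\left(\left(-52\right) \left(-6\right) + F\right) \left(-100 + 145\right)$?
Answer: $18270$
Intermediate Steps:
$F = 94$
$\left(\left(-52\right) \left(-6\right) + F\right) \left(-100 + 145\right) = \left(\left(-52\right) \left(-6\right) + 94\right) \left(-100 + 145\right) = \left(312 + 94\right) 45 = 406 \cdot 45 = 18270$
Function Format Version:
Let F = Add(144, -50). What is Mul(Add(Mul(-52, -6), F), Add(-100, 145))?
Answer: 18270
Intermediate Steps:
F = 94
Mul(Add(Mul(-52, -6), F), Add(-100, 145)) = Mul(Add(Mul(-52, -6), 94), Add(-100, 145)) = Mul(Add(312, 94), 45) = Mul(406, 45) = 18270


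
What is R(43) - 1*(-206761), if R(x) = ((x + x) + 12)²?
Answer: 216365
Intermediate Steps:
R(x) = (12 + 2*x)² (R(x) = (2*x + 12)² = (12 + 2*x)²)
R(43) - 1*(-206761) = 4*(6 + 43)² - 1*(-206761) = 4*49² + 206761 = 4*2401 + 206761 = 9604 + 206761 = 216365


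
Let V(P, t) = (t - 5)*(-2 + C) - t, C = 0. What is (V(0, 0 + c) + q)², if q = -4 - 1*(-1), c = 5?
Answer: 64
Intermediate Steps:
q = -3 (q = -4 + 1 = -3)
V(P, t) = 10 - 3*t (V(P, t) = (t - 5)*(-2 + 0) - t = (-5 + t)*(-2) - t = (10 - 2*t) - t = 10 - 3*t)
(V(0, 0 + c) + q)² = ((10 - 3*(0 + 5)) - 3)² = ((10 - 3*5) - 3)² = ((10 - 15) - 3)² = (-5 - 3)² = (-8)² = 64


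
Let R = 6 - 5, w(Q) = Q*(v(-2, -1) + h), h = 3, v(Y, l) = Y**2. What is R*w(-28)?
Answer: -196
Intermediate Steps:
w(Q) = 7*Q (w(Q) = Q*((-2)**2 + 3) = Q*(4 + 3) = Q*7 = 7*Q)
R = 1
R*w(-28) = 1*(7*(-28)) = 1*(-196) = -196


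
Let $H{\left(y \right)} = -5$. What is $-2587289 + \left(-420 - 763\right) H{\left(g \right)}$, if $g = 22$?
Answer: $-2581374$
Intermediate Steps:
$-2587289 + \left(-420 - 763\right) H{\left(g \right)} = -2587289 + \left(-420 - 763\right) \left(-5\right) = -2587289 - -5915 = -2587289 + 5915 = -2581374$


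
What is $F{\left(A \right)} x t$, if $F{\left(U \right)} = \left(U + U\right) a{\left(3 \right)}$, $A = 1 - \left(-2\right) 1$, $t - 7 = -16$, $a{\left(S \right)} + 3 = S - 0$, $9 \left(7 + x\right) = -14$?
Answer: $0$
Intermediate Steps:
$x = - \frac{77}{9}$ ($x = -7 + \frac{1}{9} \left(-14\right) = -7 - \frac{14}{9} = - \frac{77}{9} \approx -8.5556$)
$a{\left(S \right)} = -3 + S$ ($a{\left(S \right)} = -3 + \left(S - 0\right) = -3 + \left(S + 0\right) = -3 + S$)
$t = -9$ ($t = 7 - 16 = -9$)
$A = 3$ ($A = 1 - -2 = 1 + 2 = 3$)
$F{\left(U \right)} = 0$ ($F{\left(U \right)} = \left(U + U\right) \left(-3 + 3\right) = 2 U 0 = 0$)
$F{\left(A \right)} x t = 0 \left(- \frac{77}{9}\right) \left(-9\right) = 0 \left(-9\right) = 0$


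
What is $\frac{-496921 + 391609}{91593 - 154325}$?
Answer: $\frac{26328}{15683} \approx 1.6788$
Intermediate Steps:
$\frac{-496921 + 391609}{91593 - 154325} = - \frac{105312}{-62732} = \left(-105312\right) \left(- \frac{1}{62732}\right) = \frac{26328}{15683}$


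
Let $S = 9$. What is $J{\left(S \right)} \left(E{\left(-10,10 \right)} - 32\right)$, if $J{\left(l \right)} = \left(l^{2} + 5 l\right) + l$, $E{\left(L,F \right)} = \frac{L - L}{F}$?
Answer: $-4320$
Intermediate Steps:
$E{\left(L,F \right)} = 0$ ($E{\left(L,F \right)} = \frac{0}{F} = 0$)
$J{\left(l \right)} = l^{2} + 6 l$
$J{\left(S \right)} \left(E{\left(-10,10 \right)} - 32\right) = 9 \left(6 + 9\right) \left(0 - 32\right) = 9 \cdot 15 \left(-32\right) = 135 \left(-32\right) = -4320$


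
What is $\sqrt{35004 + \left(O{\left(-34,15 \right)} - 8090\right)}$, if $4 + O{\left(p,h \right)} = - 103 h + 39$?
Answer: $2 \sqrt{6351} \approx 159.39$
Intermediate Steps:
$O{\left(p,h \right)} = 35 - 103 h$ ($O{\left(p,h \right)} = -4 - \left(-39 + 103 h\right) = 35 - 103 h$)
$\sqrt{35004 + \left(O{\left(-34,15 \right)} - 8090\right)} = \sqrt{35004 + \left(\left(35 - 1545\right) - 8090\right)} = \sqrt{35004 - 9600} = \sqrt{25404} = 2 \sqrt{6351}$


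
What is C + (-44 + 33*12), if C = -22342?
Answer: -21990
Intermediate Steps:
C + (-44 + 33*12) = -22342 + (-44 + 33*12) = -22342 + (-44 + 396) = -22342 + 352 = -21990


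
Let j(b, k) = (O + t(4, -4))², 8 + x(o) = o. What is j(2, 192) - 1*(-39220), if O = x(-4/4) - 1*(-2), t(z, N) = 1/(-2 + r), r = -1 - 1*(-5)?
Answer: 157049/4 ≈ 39262.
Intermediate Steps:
r = 4 (r = -1 + 5 = 4)
x(o) = -8 + o
t(z, N) = ½ (t(z, N) = 1/(-2 + 4) = 1/2 = ½)
O = -7 (O = (-8 - 4/4) - 1*(-2) = (-8 - 4*¼) + 2 = (-8 - 1) + 2 = -9 + 2 = -7)
j(b, k) = 169/4 (j(b, k) = (-7 + ½)² = (-13/2)² = 169/4)
j(2, 192) - 1*(-39220) = 169/4 - 1*(-39220) = 169/4 + 39220 = 157049/4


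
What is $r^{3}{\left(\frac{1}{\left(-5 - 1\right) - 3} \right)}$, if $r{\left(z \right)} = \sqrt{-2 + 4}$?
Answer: $2 \sqrt{2} \approx 2.8284$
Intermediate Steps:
$r{\left(z \right)} = \sqrt{2}$
$r^{3}{\left(\frac{1}{\left(-5 - 1\right) - 3} \right)} = \left(\sqrt{2}\right)^{3} = 2 \sqrt{2}$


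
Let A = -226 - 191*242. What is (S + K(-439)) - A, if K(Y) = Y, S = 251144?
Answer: 297153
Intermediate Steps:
A = -46448 (A = -226 - 46222 = -46448)
(S + K(-439)) - A = (251144 - 439) - 1*(-46448) = 250705 + 46448 = 297153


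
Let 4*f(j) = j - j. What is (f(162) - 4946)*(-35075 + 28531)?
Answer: 32366624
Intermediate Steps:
f(j) = 0 (f(j) = (j - j)/4 = (¼)*0 = 0)
(f(162) - 4946)*(-35075 + 28531) = (0 - 4946)*(-35075 + 28531) = -4946*(-6544) = 32366624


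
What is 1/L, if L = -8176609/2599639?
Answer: -371377/1168087 ≈ -0.31794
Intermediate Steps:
L = -1168087/371377 (L = -8176609*1/2599639 = -1168087/371377 ≈ -3.1453)
1/L = 1/(-1168087/371377) = -371377/1168087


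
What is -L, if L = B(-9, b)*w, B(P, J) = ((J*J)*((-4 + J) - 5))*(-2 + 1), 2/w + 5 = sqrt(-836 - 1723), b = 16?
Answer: -2240/323 - 448*I*sqrt(2559)/323 ≈ -6.935 - 70.163*I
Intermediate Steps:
w = 2/(-5 + I*sqrt(2559)) (w = 2/(-5 + sqrt(-836 - 1723)) = 2/(-5 + sqrt(-2559)) = 2/(-5 + I*sqrt(2559)) ≈ -0.00387 - 0.039154*I)
B(P, J) = -J**2*(-9 + J) (B(P, J) = (J**2*(-9 + J))*(-1) = -J**2*(-9 + J))
L = 2240/323 + 448*I*sqrt(2559)/323 (L = (16**2*(9 - 1*16))*(-5/1292 - I*sqrt(2559)/1292) = (256*(9 - 16))*(-5/1292 - I*sqrt(2559)/1292) = (256*(-7))*(-5/1292 - I*sqrt(2559)/1292) = -1792*(-5/1292 - I*sqrt(2559)/1292) = 2240/323 + 448*I*sqrt(2559)/323 ≈ 6.935 + 70.163*I)
-L = -(2240/323 + 448*I*sqrt(2559)/323) = -2240/323 - 448*I*sqrt(2559)/323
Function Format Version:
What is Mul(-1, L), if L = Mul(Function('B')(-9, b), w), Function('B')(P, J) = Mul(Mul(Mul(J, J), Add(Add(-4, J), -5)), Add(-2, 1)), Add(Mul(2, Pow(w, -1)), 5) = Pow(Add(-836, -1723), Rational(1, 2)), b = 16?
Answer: Add(Rational(-2240, 323), Mul(Rational(-448, 323), I, Pow(2559, Rational(1, 2)))) ≈ Add(-6.9350, Mul(-70.163, I))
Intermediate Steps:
w = Mul(2, Pow(Add(-5, Mul(I, Pow(2559, Rational(1, 2)))), -1)) (w = Mul(2, Pow(Add(-5, Pow(Add(-836, -1723), Rational(1, 2))), -1)) = Mul(2, Pow(Add(-5, Pow(-2559, Rational(1, 2))), -1)) = Mul(2, Pow(Add(-5, Mul(I, Pow(2559, Rational(1, 2)))), -1)) ≈ Add(-0.0038700, Mul(-0.039154, I)))
Function('B')(P, J) = Mul(-1, Pow(J, 2), Add(-9, J)) (Function('B')(P, J) = Mul(Mul(Pow(J, 2), Add(-9, J)), -1) = Mul(-1, Pow(J, 2), Add(-9, J)))
L = Add(Rational(2240, 323), Mul(Rational(448, 323), I, Pow(2559, Rational(1, 2)))) (L = Mul(Mul(Pow(16, 2), Add(9, Mul(-1, 16))), Add(Rational(-5, 1292), Mul(Rational(-1, 1292), I, Pow(2559, Rational(1, 2))))) = Mul(Mul(256, Add(9, -16)), Add(Rational(-5, 1292), Mul(Rational(-1, 1292), I, Pow(2559, Rational(1, 2))))) = Mul(Mul(256, -7), Add(Rational(-5, 1292), Mul(Rational(-1, 1292), I, Pow(2559, Rational(1, 2))))) = Mul(-1792, Add(Rational(-5, 1292), Mul(Rational(-1, 1292), I, Pow(2559, Rational(1, 2))))) = Add(Rational(2240, 323), Mul(Rational(448, 323), I, Pow(2559, Rational(1, 2)))) ≈ Add(6.9350, Mul(70.163, I)))
Mul(-1, L) = Mul(-1, Add(Rational(2240, 323), Mul(Rational(448, 323), I, Pow(2559, Rational(1, 2))))) = Add(Rational(-2240, 323), Mul(Rational(-448, 323), I, Pow(2559, Rational(1, 2))))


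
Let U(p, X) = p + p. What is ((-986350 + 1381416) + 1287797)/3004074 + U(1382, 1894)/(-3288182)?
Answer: 2762628282265/4938971026734 ≈ 0.55935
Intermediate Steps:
U(p, X) = 2*p
((-986350 + 1381416) + 1287797)/3004074 + U(1382, 1894)/(-3288182) = ((-986350 + 1381416) + 1287797)/3004074 + (2*1382)/(-3288182) = (395066 + 1287797)*(1/3004074) + 2764*(-1/3288182) = 1682863*(1/3004074) - 1382/1644091 = 1682863/3004074 - 1382/1644091 = 2762628282265/4938971026734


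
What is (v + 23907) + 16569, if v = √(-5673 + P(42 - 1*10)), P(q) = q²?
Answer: 40476 + I*√4649 ≈ 40476.0 + 68.184*I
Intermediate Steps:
v = I*√4649 (v = √(-5673 + (42 - 1*10)²) = √(-5673 + (42 - 10)²) = √(-5673 + 32²) = √(-5673 + 1024) = √(-4649) = I*√4649 ≈ 68.184*I)
(v + 23907) + 16569 = (I*√4649 + 23907) + 16569 = (23907 + I*√4649) + 16569 = 40476 + I*√4649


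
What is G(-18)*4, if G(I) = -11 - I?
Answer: 28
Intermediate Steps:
G(-18)*4 = (-11 - 1*(-18))*4 = (-11 + 18)*4 = 7*4 = 28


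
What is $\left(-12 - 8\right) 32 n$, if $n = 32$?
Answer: $-20480$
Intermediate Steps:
$\left(-12 - 8\right) 32 n = \left(-12 - 8\right) 32 \cdot 32 = \left(-20\right) 32 \cdot 32 = \left(-640\right) 32 = -20480$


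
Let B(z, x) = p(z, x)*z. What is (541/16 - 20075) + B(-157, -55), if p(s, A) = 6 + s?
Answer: 58653/16 ≈ 3665.8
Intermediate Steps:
B(z, x) = z*(6 + z) (B(z, x) = (6 + z)*z = z*(6 + z))
(541/16 - 20075) + B(-157, -55) = (541/16 - 20075) - 157*(6 - 157) = (541*(1/16) - 20075) - 157*(-151) = (541/16 - 20075) + 23707 = -320659/16 + 23707 = 58653/16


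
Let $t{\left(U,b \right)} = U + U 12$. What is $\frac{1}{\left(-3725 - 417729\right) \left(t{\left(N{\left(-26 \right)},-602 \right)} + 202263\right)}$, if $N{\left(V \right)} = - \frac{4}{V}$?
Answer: $- \frac{1}{85245393310} \approx -1.1731 \cdot 10^{-11}$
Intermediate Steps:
$t{\left(U,b \right)} = 13 U$ ($t{\left(U,b \right)} = U + 12 U = 13 U$)
$\frac{1}{\left(-3725 - 417729\right) \left(t{\left(N{\left(-26 \right)},-602 \right)} + 202263\right)} = \frac{1}{\left(-3725 - 417729\right) \left(13 \left(- \frac{4}{-26}\right) + 202263\right)} = \frac{1}{\left(-421454\right) \left(13 \left(\left(-4\right) \left(- \frac{1}{26}\right)\right) + 202263\right)} = \frac{1}{\left(-421454\right) \left(13 \cdot \frac{2}{13} + 202263\right)} = \frac{1}{\left(-421454\right) \left(2 + 202263\right)} = \frac{1}{\left(-421454\right) 202265} = \frac{1}{-85245393310} = - \frac{1}{85245393310}$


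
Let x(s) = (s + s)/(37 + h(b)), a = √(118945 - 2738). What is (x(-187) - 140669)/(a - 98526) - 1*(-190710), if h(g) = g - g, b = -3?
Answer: 68497535444853432/359168489353 + 5205127*√116207/359168489353 ≈ 1.9071e+5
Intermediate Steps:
h(g) = 0
a = √116207 ≈ 340.89
x(s) = 2*s/37 (x(s) = (s + s)/(37 + 0) = (2*s)/37 = (2*s)*(1/37) = 2*s/37)
(x(-187) - 140669)/(a - 98526) - 1*(-190710) = ((2/37)*(-187) - 140669)/(√116207 - 98526) - 1*(-190710) = (-374/37 - 140669)/(-98526 + √116207) + 190710 = -5205127/(37*(-98526 + √116207)) + 190710 = 190710 - 5205127/(37*(-98526 + √116207))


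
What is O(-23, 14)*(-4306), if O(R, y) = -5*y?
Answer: 301420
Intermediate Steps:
O(-23, 14)*(-4306) = -5*14*(-4306) = -70*(-4306) = 301420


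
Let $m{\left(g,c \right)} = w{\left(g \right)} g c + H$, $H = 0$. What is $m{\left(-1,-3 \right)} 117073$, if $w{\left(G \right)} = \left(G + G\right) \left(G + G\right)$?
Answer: $1404876$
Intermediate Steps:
$w{\left(G \right)} = 4 G^{2}$ ($w{\left(G \right)} = 2 G 2 G = 4 G^{2}$)
$m{\left(g,c \right)} = 4 c g^{3}$ ($m{\left(g,c \right)} = 4 g^{2} g c + 0 = 4 g^{3} c + 0 = 4 c g^{3} + 0 = 4 c g^{3}$)
$m{\left(-1,-3 \right)} 117073 = 4 \left(-3\right) \left(-1\right)^{3} \cdot 117073 = 4 \left(-3\right) \left(-1\right) 117073 = 12 \cdot 117073 = 1404876$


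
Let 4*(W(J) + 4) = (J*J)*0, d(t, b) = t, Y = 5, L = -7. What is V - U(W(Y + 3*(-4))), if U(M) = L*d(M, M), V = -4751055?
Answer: -4751083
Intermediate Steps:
W(J) = -4 (W(J) = -4 + ((J*J)*0)/4 = -4 + (J**2*0)/4 = -4 + (1/4)*0 = -4 + 0 = -4)
U(M) = -7*M
V - U(W(Y + 3*(-4))) = -4751055 - (-7)*(-4) = -4751055 - 1*28 = -4751055 - 28 = -4751083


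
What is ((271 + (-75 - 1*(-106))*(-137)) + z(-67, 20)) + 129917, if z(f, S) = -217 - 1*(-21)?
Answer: 125745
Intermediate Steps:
z(f, S) = -196 (z(f, S) = -217 + 21 = -196)
((271 + (-75 - 1*(-106))*(-137)) + z(-67, 20)) + 129917 = ((271 + (-75 - 1*(-106))*(-137)) - 196) + 129917 = ((271 + (-75 + 106)*(-137)) - 196) + 129917 = ((271 + 31*(-137)) - 196) + 129917 = ((271 - 4247) - 196) + 129917 = (-3976 - 196) + 129917 = -4172 + 129917 = 125745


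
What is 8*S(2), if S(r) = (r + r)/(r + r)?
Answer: 8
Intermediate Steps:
S(r) = 1 (S(r) = (2*r)/((2*r)) = (2*r)*(1/(2*r)) = 1)
8*S(2) = 8*1 = 8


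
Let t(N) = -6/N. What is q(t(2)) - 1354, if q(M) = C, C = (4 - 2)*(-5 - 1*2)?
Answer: -1368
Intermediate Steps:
C = -14 (C = 2*(-5 - 2) = 2*(-7) = -14)
q(M) = -14
q(t(2)) - 1354 = -14 - 1354 = -1368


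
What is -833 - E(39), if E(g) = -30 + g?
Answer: -842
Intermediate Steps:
-833 - E(39) = -833 - (-30 + 39) = -833 - 1*9 = -833 - 9 = -842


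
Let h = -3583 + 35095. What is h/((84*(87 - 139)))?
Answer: -101/14 ≈ -7.2143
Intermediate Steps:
h = 31512
h/((84*(87 - 139))) = 31512/((84*(87 - 139))) = 31512/((84*(-52))) = 31512/(-4368) = 31512*(-1/4368) = -101/14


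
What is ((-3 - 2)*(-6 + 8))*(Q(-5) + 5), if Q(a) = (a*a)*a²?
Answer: -6300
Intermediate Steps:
Q(a) = a⁴ (Q(a) = a²*a² = a⁴)
((-3 - 2)*(-6 + 8))*(Q(-5) + 5) = ((-3 - 2)*(-6 + 8))*((-5)⁴ + 5) = (-5*2)*(625 + 5) = -10*630 = -6300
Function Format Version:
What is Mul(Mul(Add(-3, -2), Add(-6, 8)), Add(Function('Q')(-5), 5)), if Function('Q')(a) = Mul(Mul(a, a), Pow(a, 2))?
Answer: -6300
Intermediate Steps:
Function('Q')(a) = Pow(a, 4) (Function('Q')(a) = Mul(Pow(a, 2), Pow(a, 2)) = Pow(a, 4))
Mul(Mul(Add(-3, -2), Add(-6, 8)), Add(Function('Q')(-5), 5)) = Mul(Mul(Add(-3, -2), Add(-6, 8)), Add(Pow(-5, 4), 5)) = Mul(Mul(-5, 2), Add(625, 5)) = Mul(-10, 630) = -6300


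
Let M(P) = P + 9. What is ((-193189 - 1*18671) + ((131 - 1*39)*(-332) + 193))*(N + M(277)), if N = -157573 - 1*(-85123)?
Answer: 17478914604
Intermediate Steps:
N = -72450 (N = -157573 + 85123 = -72450)
M(P) = 9 + P
((-193189 - 1*18671) + ((131 - 1*39)*(-332) + 193))*(N + M(277)) = ((-193189 - 1*18671) + ((131 - 1*39)*(-332) + 193))*(-72450 + (9 + 277)) = ((-193189 - 18671) + ((131 - 39)*(-332) + 193))*(-72450 + 286) = (-211860 + (92*(-332) + 193))*(-72164) = (-211860 + (-30544 + 193))*(-72164) = (-211860 - 30351)*(-72164) = -242211*(-72164) = 17478914604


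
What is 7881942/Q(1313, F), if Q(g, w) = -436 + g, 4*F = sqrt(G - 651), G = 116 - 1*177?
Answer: 7881942/877 ≈ 8987.4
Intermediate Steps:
G = -61 (G = 116 - 177 = -61)
F = I*sqrt(178)/2 (F = sqrt(-61 - 651)/4 = sqrt(-712)/4 = (2*I*sqrt(178))/4 = I*sqrt(178)/2 ≈ 6.6708*I)
7881942/Q(1313, F) = 7881942/(-436 + 1313) = 7881942/877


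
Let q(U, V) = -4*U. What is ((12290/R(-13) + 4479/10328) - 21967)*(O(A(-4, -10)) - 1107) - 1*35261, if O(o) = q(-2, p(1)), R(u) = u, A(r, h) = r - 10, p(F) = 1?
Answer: 3376064666015/134264 ≈ 2.5145e+7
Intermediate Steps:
A(r, h) = -10 + r
O(o) = 8 (O(o) = -4*(-2) = 8)
((12290/R(-13) + 4479/10328) - 21967)*(O(A(-4, -10)) - 1107) - 1*35261 = ((12290/(-13) + 4479/10328) - 21967)*(8 - 1107) - 1*35261 = ((12290*(-1/13) + 4479*(1/10328)) - 21967)*(-1099) - 35261 = ((-12290/13 + 4479/10328) - 21967)*(-1099) - 35261 = (-126872893/134264 - 21967)*(-1099) - 35261 = -3076250181/134264*(-1099) - 35261 = 3380798948919/134264 - 35261 = 3376064666015/134264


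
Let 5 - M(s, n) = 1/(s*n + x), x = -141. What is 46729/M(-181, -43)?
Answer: 357103018/38209 ≈ 9346.0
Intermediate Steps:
M(s, n) = 5 - 1/(-141 + n*s) (M(s, n) = 5 - 1/(s*n - 141) = 5 - 1/(n*s - 141) = 5 - 1/(-141 + n*s))
46729/M(-181, -43) = 46729/(((-706 + 5*(-43)*(-181))/(-141 - 43*(-181)))) = 46729/(((-706 + 38915)/(-141 + 7783))) = 46729/((38209/7642)) = 46729/(((1/7642)*38209)) = 46729/(38209/7642) = 46729*(7642/38209) = 357103018/38209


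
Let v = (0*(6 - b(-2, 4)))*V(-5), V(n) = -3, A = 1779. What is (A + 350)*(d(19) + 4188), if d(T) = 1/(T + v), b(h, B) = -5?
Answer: 169410917/19 ≈ 8.9164e+6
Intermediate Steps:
v = 0 (v = (0*(6 - 1*(-5)))*(-3) = (0*(6 + 5))*(-3) = (0*11)*(-3) = 0*(-3) = 0)
d(T) = 1/T (d(T) = 1/(T + 0) = 1/T)
(A + 350)*(d(19) + 4188) = (1779 + 350)*(1/19 + 4188) = 2129*(1/19 + 4188) = 2129*(79573/19) = 169410917/19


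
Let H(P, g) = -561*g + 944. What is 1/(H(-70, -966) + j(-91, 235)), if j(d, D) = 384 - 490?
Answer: 1/542764 ≈ 1.8424e-6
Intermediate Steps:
H(P, g) = 944 - 561*g
j(d, D) = -106
1/(H(-70, -966) + j(-91, 235)) = 1/((944 - 561*(-966)) - 106) = 1/((944 + 541926) - 106) = 1/(542870 - 106) = 1/542764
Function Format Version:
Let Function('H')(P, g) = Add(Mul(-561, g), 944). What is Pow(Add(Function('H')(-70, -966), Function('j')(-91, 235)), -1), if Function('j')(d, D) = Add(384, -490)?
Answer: Rational(1, 542764) ≈ 1.8424e-6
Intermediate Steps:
Function('H')(P, g) = Add(944, Mul(-561, g))
Function('j')(d, D) = -106
Pow(Add(Function('H')(-70, -966), Function('j')(-91, 235)), -1) = Pow(Add(Add(944, Mul(-561, -966)), -106), -1) = Pow(Add(Add(944, 541926), -106), -1) = Pow(Add(542870, -106), -1) = Pow(542764, -1) = Rational(1, 542764)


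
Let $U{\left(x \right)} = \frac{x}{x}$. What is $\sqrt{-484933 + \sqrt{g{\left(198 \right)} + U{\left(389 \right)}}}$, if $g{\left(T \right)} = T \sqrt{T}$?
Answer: $\sqrt{-484933 + \sqrt{1 + 594 \sqrt{22}}} \approx 696.33 i$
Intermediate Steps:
$U{\left(x \right)} = 1$
$g{\left(T \right)} = T^{\frac{3}{2}}$
$\sqrt{-484933 + \sqrt{g{\left(198 \right)} + U{\left(389 \right)}}} = \sqrt{-484933 + \sqrt{198^{\frac{3}{2}} + 1}} = \sqrt{-484933 + \sqrt{594 \sqrt{22} + 1}} = \sqrt{-484933 + \sqrt{1 + 594 \sqrt{22}}}$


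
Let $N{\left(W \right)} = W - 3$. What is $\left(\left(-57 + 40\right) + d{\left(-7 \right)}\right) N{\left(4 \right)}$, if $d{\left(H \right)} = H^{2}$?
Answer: $32$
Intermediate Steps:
$N{\left(W \right)} = -3 + W$
$\left(\left(-57 + 40\right) + d{\left(-7 \right)}\right) N{\left(4 \right)} = \left(\left(-57 + 40\right) + \left(-7\right)^{2}\right) \left(-3 + 4\right) = \left(-17 + 49\right) 1 = 32 \cdot 1 = 32$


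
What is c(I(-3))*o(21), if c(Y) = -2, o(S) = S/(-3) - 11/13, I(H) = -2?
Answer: 204/13 ≈ 15.692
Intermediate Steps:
o(S) = -11/13 - S/3 (o(S) = S*(-⅓) - 11*1/13 = -S/3 - 11/13 = -11/13 - S/3)
c(I(-3))*o(21) = -2*(-11/13 - ⅓*21) = -2*(-11/13 - 7) = -2*(-102/13) = 204/13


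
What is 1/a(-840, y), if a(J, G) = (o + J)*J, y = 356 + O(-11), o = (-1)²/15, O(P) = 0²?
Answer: 1/705544 ≈ 1.4173e-6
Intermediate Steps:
O(P) = 0
o = 1/15 (o = 1*(1/15) = 1/15 ≈ 0.066667)
y = 356 (y = 356 + 0 = 356)
a(J, G) = J*(1/15 + J) (a(J, G) = (1/15 + J)*J = J*(1/15 + J))
1/a(-840, y) = 1/(-840*(1/15 - 840)) = 1/(-840*(-12599/15)) = 1/705544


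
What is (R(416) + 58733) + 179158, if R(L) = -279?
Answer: 237612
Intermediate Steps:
(R(416) + 58733) + 179158 = (-279 + 58733) + 179158 = 58454 + 179158 = 237612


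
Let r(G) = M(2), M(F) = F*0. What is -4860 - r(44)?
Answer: -4860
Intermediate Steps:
M(F) = 0
r(G) = 0
-4860 - r(44) = -4860 - 1*0 = -4860 + 0 = -4860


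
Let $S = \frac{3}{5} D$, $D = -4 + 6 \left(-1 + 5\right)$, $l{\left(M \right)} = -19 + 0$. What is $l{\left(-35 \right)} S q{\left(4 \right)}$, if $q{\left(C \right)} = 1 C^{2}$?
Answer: $-3648$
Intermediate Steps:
$l{\left(M \right)} = -19$
$q{\left(C \right)} = C^{2}$
$D = 20$ ($D = -4 + 6 \cdot 4 = -4 + 24 = 20$)
$S = 12$ ($S = \frac{3}{5} \cdot 20 = 12$)
$l{\left(-35 \right)} S q{\left(4 \right)} = - 19 \cdot 12 \cdot 4^{2} = - 19 \cdot 12 \cdot 16 = \left(-19\right) 192 = -3648$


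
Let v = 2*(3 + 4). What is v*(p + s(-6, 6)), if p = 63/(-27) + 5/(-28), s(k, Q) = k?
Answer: -715/6 ≈ -119.17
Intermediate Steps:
v = 14 (v = 2*7 = 14)
p = -211/84 (p = 63*(-1/27) + 5*(-1/28) = -7/3 - 5/28 = -211/84 ≈ -2.5119)
v*(p + s(-6, 6)) = 14*(-211/84 - 6) = 14*(-715/84) = -715/6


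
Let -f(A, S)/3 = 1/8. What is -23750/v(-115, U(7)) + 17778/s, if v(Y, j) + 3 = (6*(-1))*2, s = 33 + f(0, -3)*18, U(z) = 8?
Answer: 237362/105 ≈ 2260.6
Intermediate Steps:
f(A, S) = -3/8
s = 105/4 (s = 33 - 3/8*18 = 33 - 27/4 = 105/4 ≈ 26.250)
v(Y, j) = -15 (v(Y, j) = -3 + (6*(-1))*2 = -3 - 6*2 = -3 - 12 = -15)
-23750/v(-115, U(7)) + 17778/s = -23750/(-15) + 17778/(105/4) = -23750*(-1/15) + 17778*(4/105) = 4750/3 + 23704/35 = 237362/105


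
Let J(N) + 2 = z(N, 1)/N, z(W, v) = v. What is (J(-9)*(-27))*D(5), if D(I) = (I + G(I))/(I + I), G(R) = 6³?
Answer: 12597/10 ≈ 1259.7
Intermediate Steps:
G(R) = 216
D(I) = (216 + I)/(2*I) (D(I) = (I + 216)/(I + I) = (216 + I)/((2*I)) = (216 + I)*(1/(2*I)) = (216 + I)/(2*I))
J(N) = -2 + 1/N
(J(-9)*(-27))*D(5) = ((-2 + 1/(-9))*(-27))*((½)*(216 + 5)/5) = ((-2 - ⅑)*(-27))*((½)*(⅕)*221) = -19/9*(-27)*(221/10) = 57*(221/10) = 12597/10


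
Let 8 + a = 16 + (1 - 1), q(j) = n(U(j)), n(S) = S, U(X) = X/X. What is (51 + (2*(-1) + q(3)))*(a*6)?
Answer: 2400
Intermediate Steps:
U(X) = 1
q(j) = 1
a = 8 (a = -8 + (16 + (1 - 1)) = -8 + (16 + 0) = -8 + 16 = 8)
(51 + (2*(-1) + q(3)))*(a*6) = (51 + (2*(-1) + 1))*(8*6) = (51 + (-2 + 1))*48 = (51 - 1)*48 = 50*48 = 2400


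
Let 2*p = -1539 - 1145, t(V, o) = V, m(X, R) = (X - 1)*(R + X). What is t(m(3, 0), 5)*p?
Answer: -8052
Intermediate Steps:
m(X, R) = (-1 + X)*(R + X)
p = -1342 (p = (-1539 - 1145)/2 = (½)*(-2684) = -1342)
t(m(3, 0), 5)*p = (3² - 1*0 - 1*3 + 0*3)*(-1342) = (9 + 0 - 3 + 0)*(-1342) = 6*(-1342) = -8052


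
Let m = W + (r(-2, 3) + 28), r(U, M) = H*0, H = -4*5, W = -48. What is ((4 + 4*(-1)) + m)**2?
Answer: 400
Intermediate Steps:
H = -20
r(U, M) = 0 (r(U, M) = -20*0 = 0)
m = -20 (m = -48 + (0 + 28) = -48 + 28 = -20)
((4 + 4*(-1)) + m)**2 = ((4 + 4*(-1)) - 20)**2 = ((4 - 4) - 20)**2 = (0 - 20)**2 = (-20)**2 = 400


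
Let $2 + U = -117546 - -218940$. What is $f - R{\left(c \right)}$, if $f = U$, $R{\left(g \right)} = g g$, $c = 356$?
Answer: $-25344$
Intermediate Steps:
$U = 101392$ ($U = -2 - -101394 = -2 + \left(-117546 + 218940\right) = -2 + 101394 = 101392$)
$R{\left(g \right)} = g^{2}$
$f = 101392$
$f - R{\left(c \right)} = 101392 - 356^{2} = 101392 - 126736 = -25344$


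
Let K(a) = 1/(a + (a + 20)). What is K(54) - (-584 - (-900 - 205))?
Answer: -66687/128 ≈ -520.99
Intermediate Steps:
K(a) = 1/(20 + 2*a) (K(a) = 1/(a + (20 + a)) = 1/(20 + 2*a))
K(54) - (-584 - (-900 - 205)) = 1/(2*(10 + 54)) - (-584 - (-900 - 205)) = (1/2)/64 - (-584 - 1*(-1105)) = (1/2)*(1/64) - (-584 + 1105) = 1/128 - 1*521 = 1/128 - 521 = -66687/128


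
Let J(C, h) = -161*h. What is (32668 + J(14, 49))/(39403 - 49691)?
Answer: -24779/10288 ≈ -2.4085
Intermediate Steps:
(32668 + J(14, 49))/(39403 - 49691) = (32668 - 161*49)/(39403 - 49691) = (32668 - 7889)/(-10288) = 24779*(-1/10288) = -24779/10288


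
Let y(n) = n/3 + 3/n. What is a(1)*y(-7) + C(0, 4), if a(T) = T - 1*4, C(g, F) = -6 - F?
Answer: -12/7 ≈ -1.7143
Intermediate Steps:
y(n) = 3/n + n/3 (y(n) = n*(1/3) + 3/n = n/3 + 3/n = 3/n + n/3)
a(T) = -4 + T (a(T) = T - 4 = -4 + T)
a(1)*y(-7) + C(0, 4) = (-4 + 1)*(3/(-7) + (1/3)*(-7)) + (-6 - 1*4) = -3*(3*(-1/7) - 7/3) + (-6 - 4) = -3*(-3/7 - 7/3) - 10 = -3*(-58/21) - 10 = 58/7 - 10 = -12/7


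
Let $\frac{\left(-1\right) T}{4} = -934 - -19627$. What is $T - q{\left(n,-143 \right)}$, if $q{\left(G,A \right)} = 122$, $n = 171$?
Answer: $-74894$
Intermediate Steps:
$T = -74772$ ($T = - 4 \left(-934 - -19627\right) = - 4 \left(-934 + 19627\right) = \left(-4\right) 18693 = -74772$)
$T - q{\left(n,-143 \right)} = -74772 - 122 = -74894$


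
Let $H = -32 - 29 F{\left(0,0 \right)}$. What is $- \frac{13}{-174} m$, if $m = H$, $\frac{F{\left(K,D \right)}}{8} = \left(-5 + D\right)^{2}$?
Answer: $- \frac{12636}{29} \approx -435.72$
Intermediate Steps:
$F{\left(K,D \right)} = 8 \left(-5 + D\right)^{2}$
$H = -5832$ ($H = -32 - 29 \cdot 8 \left(-5 + 0\right)^{2} = -32 - 29 \cdot 8 \left(-5\right)^{2} = -32 - 29 \cdot 8 \cdot 25 = -32 - 5800 = -5832$)
$m = -5832$
$- \frac{13}{-174} m = - \frac{13}{-174} \left(-5832\right) = \left(-13\right) \left(- \frac{1}{174}\right) \left(-5832\right) = \frac{13}{174} \left(-5832\right) = - \frac{12636}{29}$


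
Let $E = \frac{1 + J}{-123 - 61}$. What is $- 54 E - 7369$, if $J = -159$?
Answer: $- \frac{341107}{46} \approx -7415.4$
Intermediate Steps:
$E = \frac{79}{92}$ ($E = \frac{1 - 159}{-123 - 61} = - \frac{158}{-184} = \left(-158\right) \left(- \frac{1}{184}\right) = \frac{79}{92} \approx 0.8587$)
$- 54 E - 7369 = \left(-54\right) \frac{79}{92} - 7369 = - \frac{2133}{46} - 7369 = - \frac{341107}{46}$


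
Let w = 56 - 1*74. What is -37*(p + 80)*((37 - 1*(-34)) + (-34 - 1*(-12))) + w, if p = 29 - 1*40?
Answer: -125115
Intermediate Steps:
w = -18 (w = 56 - 74 = -18)
p = -11 (p = 29 - 40 = -11)
-37*(p + 80)*((37 - 1*(-34)) + (-34 - 1*(-12))) + w = -37*(-11 + 80)*((37 - 1*(-34)) + (-34 - 1*(-12))) - 18 = -2553*((37 + 34) + (-34 + 12)) - 18 = -2553*(71 - 22) - 18 = -2553*49 - 18 = -37*3381 - 18 = -125097 - 18 = -125115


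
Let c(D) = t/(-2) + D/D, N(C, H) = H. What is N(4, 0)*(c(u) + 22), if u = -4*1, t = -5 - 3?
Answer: 0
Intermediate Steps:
t = -8
u = -4
c(D) = 5 (c(D) = -8/(-2) + D/D = -8*(-1/2) + 1 = 4 + 1 = 5)
N(4, 0)*(c(u) + 22) = 0*(5 + 22) = 0*27 = 0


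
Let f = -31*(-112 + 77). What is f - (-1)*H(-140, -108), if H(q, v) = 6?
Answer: 1091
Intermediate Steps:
f = 1085 (f = -31*(-35) = 1085)
f - (-1)*H(-140, -108) = 1085 - (-1)*6 = 1085 - 1*(-6) = 1085 + 6 = 1091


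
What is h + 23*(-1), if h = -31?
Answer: -54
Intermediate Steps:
h + 23*(-1) = -31 + 23*(-1) = -31 - 23 = -54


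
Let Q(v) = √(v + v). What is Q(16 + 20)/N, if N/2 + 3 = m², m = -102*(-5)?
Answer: √2/86699 ≈ 1.6312e-5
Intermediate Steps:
m = 510
Q(v) = √2*√v (Q(v) = √(2*v) = √2*√v)
N = 520194 (N = -6 + 2*510² = -6 + 2*260100 = -6 + 520200 = 520194)
Q(16 + 20)/N = (√2*√(16 + 20))/520194 = (√2*√36)*(1/520194) = (√2*6)*(1/520194) = (6*√2)*(1/520194) = √2/86699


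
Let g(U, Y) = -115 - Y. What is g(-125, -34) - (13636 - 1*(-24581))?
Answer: -38298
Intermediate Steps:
g(-125, -34) - (13636 - 1*(-24581)) = (-115 - 1*(-34)) - (13636 - 1*(-24581)) = (-115 + 34) - (13636 + 24581) = -81 - 1*38217 = -81 - 38217 = -38298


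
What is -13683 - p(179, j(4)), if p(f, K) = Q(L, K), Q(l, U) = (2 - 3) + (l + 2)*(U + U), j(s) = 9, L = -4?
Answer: -13646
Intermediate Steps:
Q(l, U) = -1 + 2*U*(2 + l) (Q(l, U) = -1 + (2 + l)*(2*U) = -1 + 2*U*(2 + l))
p(f, K) = -1 - 4*K (p(f, K) = -1 + 4*K + 2*K*(-4) = -1 + 4*K - 8*K = -1 - 4*K)
-13683 - p(179, j(4)) = -13683 - (-1 - 4*9) = -13683 - (-1 - 36) = -13683 - 1*(-37) = -13683 + 37 = -13646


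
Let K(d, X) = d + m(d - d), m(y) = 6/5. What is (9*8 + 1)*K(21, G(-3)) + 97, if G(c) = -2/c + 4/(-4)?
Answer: 8588/5 ≈ 1717.6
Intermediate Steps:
G(c) = -1 - 2/c (G(c) = -2/c + 4*(-1/4) = -2/c - 1 = -1 - 2/c)
m(y) = 6/5 (m(y) = 6*(1/5) = 6/5)
K(d, X) = 6/5 + d (K(d, X) = d + 6/5 = 6/5 + d)
(9*8 + 1)*K(21, G(-3)) + 97 = (9*8 + 1)*(6/5 + 21) + 97 = (72 + 1)*(111/5) + 97 = 73*(111/5) + 97 = 8103/5 + 97 = 8588/5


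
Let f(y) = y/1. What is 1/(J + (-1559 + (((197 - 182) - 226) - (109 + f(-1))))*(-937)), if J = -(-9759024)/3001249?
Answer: 3001249/5281265606838 ≈ 5.6828e-7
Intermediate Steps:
f(y) = y (f(y) = y*1 = y)
J = 9759024/3001249 (J = -(-9759024)/3001249 = -1*(-9759024/3001249) = 9759024/3001249 ≈ 3.2517)
1/(J + (-1559 + (((197 - 182) - 226) - (109 + f(-1))))*(-937)) = 1/(9759024/3001249 + (-1559 + (((197 - 182) - 226) - (109 - 1)))*(-937)) = 1/(9759024/3001249 + (-1559 + ((15 - 226) - 1*108))*(-937)) = 1/(9759024/3001249 + (-1559 + (-211 - 108))*(-937)) = 1/(9759024/3001249 + (-1559 - 319)*(-937)) = 1/(9759024/3001249 - 1878*(-937)) = 1/(9759024/3001249 + 1759686) = 1/(5281265606838/3001249) = 3001249/5281265606838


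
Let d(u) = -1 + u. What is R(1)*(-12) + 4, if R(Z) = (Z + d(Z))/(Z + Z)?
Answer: -2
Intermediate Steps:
R(Z) = (-1 + 2*Z)/(2*Z) (R(Z) = (Z + (-1 + Z))/(Z + Z) = (-1 + 2*Z)/((2*Z)) = (-1 + 2*Z)*(1/(2*Z)) = (-1 + 2*Z)/(2*Z))
R(1)*(-12) + 4 = ((-½ + 1)/1)*(-12) + 4 = (1*(½))*(-12) + 4 = (½)*(-12) + 4 = -6 + 4 = -2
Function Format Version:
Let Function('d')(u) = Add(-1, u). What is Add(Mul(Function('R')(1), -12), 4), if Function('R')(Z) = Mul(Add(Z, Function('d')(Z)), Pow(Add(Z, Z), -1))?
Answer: -2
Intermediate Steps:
Function('R')(Z) = Mul(Rational(1, 2), Pow(Z, -1), Add(-1, Mul(2, Z))) (Function('R')(Z) = Mul(Add(Z, Add(-1, Z)), Pow(Add(Z, Z), -1)) = Mul(Add(-1, Mul(2, Z)), Pow(Mul(2, Z), -1)) = Mul(Add(-1, Mul(2, Z)), Mul(Rational(1, 2), Pow(Z, -1))) = Mul(Rational(1, 2), Pow(Z, -1), Add(-1, Mul(2, Z))))
Add(Mul(Function('R')(1), -12), 4) = Add(Mul(Mul(Pow(1, -1), Add(Rational(-1, 2), 1)), -12), 4) = Add(Mul(Mul(1, Rational(1, 2)), -12), 4) = Add(Mul(Rational(1, 2), -12), 4) = Add(-6, 4) = -2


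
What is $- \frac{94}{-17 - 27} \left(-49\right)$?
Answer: $- \frac{2303}{22} \approx -104.68$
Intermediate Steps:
$- \frac{94}{-17 - 27} \left(-49\right) = - \frac{94}{-44} \left(-49\right) = \left(-94\right) \left(- \frac{1}{44}\right) \left(-49\right) = \frac{47}{22} \left(-49\right) = - \frac{2303}{22}$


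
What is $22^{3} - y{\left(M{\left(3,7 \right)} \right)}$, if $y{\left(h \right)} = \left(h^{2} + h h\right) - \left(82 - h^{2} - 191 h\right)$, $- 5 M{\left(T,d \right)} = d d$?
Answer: $\frac{307842}{25} \approx 12314.0$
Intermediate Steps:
$M{\left(T,d \right)} = - \frac{d^{2}}{5}$ ($M{\left(T,d \right)} = - \frac{d d}{5} = - \frac{d^{2}}{5}$)
$y{\left(h \right)} = -82 + 3 h^{2} + 191 h$ ($y{\left(h \right)} = \left(h^{2} + h^{2}\right) + \left(-82 + h^{2} + 191 h\right) = 2 h^{2} + \left(-82 + h^{2} + 191 h\right) = -82 + 3 h^{2} + 191 h$)
$22^{3} - y{\left(M{\left(3,7 \right)} \right)} = 22^{3} - \left(-82 + 3 \left(- \frac{7^{2}}{5}\right)^{2} + 191 \left(- \frac{7^{2}}{5}\right)\right) = 10648 - \left(-82 + 3 \left(\left(- \frac{1}{5}\right) 49\right)^{2} + 191 \left(\left(- \frac{1}{5}\right) 49\right)\right) = 10648 - \left(-82 + 3 \left(- \frac{49}{5}\right)^{2} + 191 \left(- \frac{49}{5}\right)\right) = 10648 - \left(-82 + 3 \cdot \frac{2401}{25} - \frac{9359}{5}\right) = 10648 - \left(-82 + \frac{7203}{25} - \frac{9359}{5}\right) = 10648 - - \frac{41642}{25} = 10648 + \frac{41642}{25} = \frac{307842}{25}$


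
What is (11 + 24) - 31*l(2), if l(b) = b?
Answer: -27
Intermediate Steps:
(11 + 24) - 31*l(2) = (11 + 24) - 31*2 = 35 - 62 = -27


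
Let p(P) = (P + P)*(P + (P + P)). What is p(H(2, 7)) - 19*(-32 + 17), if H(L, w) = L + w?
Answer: 771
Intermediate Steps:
p(P) = 6*P² (p(P) = (2*P)*(P + 2*P) = (2*P)*(3*P) = 6*P²)
p(H(2, 7)) - 19*(-32 + 17) = 6*(2 + 7)² - 19*(-32 + 17) = 6*9² - 19*(-15) = 6*81 - 1*(-285) = 486 + 285 = 771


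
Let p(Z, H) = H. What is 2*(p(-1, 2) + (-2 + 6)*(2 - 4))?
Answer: -12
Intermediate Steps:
2*(p(-1, 2) + (-2 + 6)*(2 - 4)) = 2*(2 + (-2 + 6)*(2 - 4)) = 2*(2 + 4*(-2)) = 2*(2 - 8) = 2*(-6) = -12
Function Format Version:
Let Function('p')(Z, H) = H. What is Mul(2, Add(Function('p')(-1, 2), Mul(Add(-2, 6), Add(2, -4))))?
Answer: -12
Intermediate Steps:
Mul(2, Add(Function('p')(-1, 2), Mul(Add(-2, 6), Add(2, -4)))) = Mul(2, Add(2, Mul(Add(-2, 6), Add(2, -4)))) = Mul(2, Add(2, Mul(4, -2))) = Mul(2, Add(2, -8)) = Mul(2, -6) = -12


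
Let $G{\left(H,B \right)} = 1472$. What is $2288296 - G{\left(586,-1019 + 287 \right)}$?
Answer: $2286824$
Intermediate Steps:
$2288296 - G{\left(586,-1019 + 287 \right)} = 2288296 - 1472 = 2286824$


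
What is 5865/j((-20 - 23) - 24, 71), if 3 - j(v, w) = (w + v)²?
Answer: -5865/13 ≈ -451.15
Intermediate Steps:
j(v, w) = 3 - (v + w)² (j(v, w) = 3 - (w + v)² = 3 - (v + w)²)
5865/j((-20 - 23) - 24, 71) = 5865/(3 - (((-20 - 23) - 24) + 71)²) = 5865/(3 - ((-43 - 24) + 71)²) = 5865/(3 - (-67 + 71)²) = 5865/(3 - 1*4²) = 5865/(3 - 1*16) = 5865/(3 - 16) = 5865/(-13) = 5865*(-1/13) = -5865/13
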